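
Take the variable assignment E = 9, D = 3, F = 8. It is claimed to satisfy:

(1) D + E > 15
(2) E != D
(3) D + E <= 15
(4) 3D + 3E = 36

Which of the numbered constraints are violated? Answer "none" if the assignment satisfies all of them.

(1) D + E = 3 + 9 = 12; 12 ≤ 15, bound 15 not met — violated.
(2) E = 9, D = 3; distinct — satisfied.
(3) D + E = 3 + 9 = 12; 12 ≤ 15 — satisfied.
(4) 3D + 3E = 3(3) + 3(9) = 36 — satisfied.

Violated: 1.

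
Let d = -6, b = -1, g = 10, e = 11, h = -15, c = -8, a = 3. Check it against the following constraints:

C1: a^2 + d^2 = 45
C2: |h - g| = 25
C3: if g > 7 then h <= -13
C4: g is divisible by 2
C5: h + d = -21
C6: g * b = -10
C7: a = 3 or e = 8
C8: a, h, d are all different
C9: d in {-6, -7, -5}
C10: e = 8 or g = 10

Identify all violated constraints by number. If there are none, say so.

C1: a^2 + d^2 = 3^2 + (-6)^2 = 9 + 36 = 45 — OK.
C2: |-15 - 10| = 25 — OK.
C3: g = 10 > 7, so we need h ≤ -13; h = -15 ≤ -13 — OK.
C4: 10 / 2 = 5, so 2 divides 10 — OK.
C5: h + d = -15 + (-6) = -21 — OK.
C6: g * b = 10 * (-1) = -10 — OK.
C7: a = 3 = 3 (first disjunct) — OK.
C8: values 3, -15, -6 are pairwise distinct — OK.
C9: d = -6 is in {-6, -7, -5} — OK.
C10: e = 11 ≠ 8, but g = 10 = 10 (second disjunct) — OK.

None — every constraint holds.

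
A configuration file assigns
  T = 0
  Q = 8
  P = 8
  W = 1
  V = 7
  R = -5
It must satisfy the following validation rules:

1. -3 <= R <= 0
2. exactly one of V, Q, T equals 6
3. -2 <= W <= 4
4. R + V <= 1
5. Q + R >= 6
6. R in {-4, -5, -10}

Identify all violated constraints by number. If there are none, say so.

No — constraints 1, 2, 4, and 5 are not satisfied.

1. R = -5 is outside [-3, 0] — does not hold.
2. V=7, Q=8, T=0; 0 of them equal 6, not exactly one — does not hold.
3. W = 1 lies in [-2, 4] — holds.
4. R + V = -5 + 7 = 2; 2 > 1, bound 1 not met — does not hold.
5. Q + R = 8 + (-5) = 3; 3 < 6, bound 6 not met — does not hold.
6. R = -5 is in {-4, -5, -10} — holds.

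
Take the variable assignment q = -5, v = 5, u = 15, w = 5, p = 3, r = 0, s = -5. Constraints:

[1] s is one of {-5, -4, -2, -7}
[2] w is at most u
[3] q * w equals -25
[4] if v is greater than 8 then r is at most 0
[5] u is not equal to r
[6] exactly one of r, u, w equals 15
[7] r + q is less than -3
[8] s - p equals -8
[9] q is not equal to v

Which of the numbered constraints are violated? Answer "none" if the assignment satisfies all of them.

[1] s = -5 is in {-5, -4, -2, -7}  true
[2] w = 5, u = 15; 5 ≤ 15  true
[3] q * w = -5 * 5 = -25  true
[4] v = 5, not > 8; antecedent false, conditional vacuously true  true
[5] u = 15, r = 0; distinct  true
[6] r=0, u=15, w=5; 1 of them equals 15  true
[7] r + q = 0 + (-5) = -5; -5 < -3  true
[8] s - p = -5 - 3 = -8  true
[9] q = -5, v = 5; distinct  true

All constraints are satisfied.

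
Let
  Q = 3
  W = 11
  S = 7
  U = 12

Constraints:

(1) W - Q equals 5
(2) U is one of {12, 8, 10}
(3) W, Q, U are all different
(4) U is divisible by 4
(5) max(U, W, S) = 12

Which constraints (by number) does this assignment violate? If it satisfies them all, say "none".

(1) W - Q = 11 - 3 = 8, not 5 — violated.
(2) U = 12 is in {12, 8, 10} — satisfied.
(3) values 11, 3, 12 are pairwise distinct — satisfied.
(4) 12 / 4 = 3, so 4 divides 12 — satisfied.
(5) max(12, 11, 7) = 12 — satisfied.

No — constraint 1 is not satisfied.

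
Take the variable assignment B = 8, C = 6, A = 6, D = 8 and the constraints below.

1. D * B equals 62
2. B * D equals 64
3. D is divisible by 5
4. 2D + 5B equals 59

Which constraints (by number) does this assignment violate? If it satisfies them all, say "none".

1. D * B = 8 * 8 = 64, not 62  fails
2. B * D = 8 * 8 = 64  holds
3. 8 = 5*1 + 3, so 5 does not divide 8  fails
4. 2D + 5B = 2(8) + 5(8) = 56, not 59  fails

No — constraints 1, 3, 4 are not satisfied.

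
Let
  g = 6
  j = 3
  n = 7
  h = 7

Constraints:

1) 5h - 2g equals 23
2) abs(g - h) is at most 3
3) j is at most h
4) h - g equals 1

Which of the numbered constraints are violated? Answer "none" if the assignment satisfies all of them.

All constraints are satisfied.

1) 5h - 2g = 5(7) - 2(6) = 23 — holds.
2) abs(6 - 7) = 1; 1 ≤ 3 — holds.
3) j = 3, h = 7; 3 ≤ 7 — holds.
4) h - g = 7 - 6 = 1 — holds.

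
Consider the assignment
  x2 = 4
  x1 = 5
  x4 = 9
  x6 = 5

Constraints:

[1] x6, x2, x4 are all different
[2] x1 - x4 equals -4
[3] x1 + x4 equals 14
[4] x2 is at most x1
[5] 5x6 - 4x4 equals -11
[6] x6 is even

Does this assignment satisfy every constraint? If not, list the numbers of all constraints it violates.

Violated: 6.

[1] values 5, 4, 9 are pairwise distinct — OK.
[2] x1 - x4 = 5 - 9 = -4 — OK.
[3] x1 + x4 = 5 + 9 = 14 — OK.
[4] x2 = 4, x1 = 5; 4 ≤ 5 — OK.
[5] 5x6 - 4x4 = 5(5) - 4(9) = -11 — OK.
[6] x6 = 5 is odd — violated.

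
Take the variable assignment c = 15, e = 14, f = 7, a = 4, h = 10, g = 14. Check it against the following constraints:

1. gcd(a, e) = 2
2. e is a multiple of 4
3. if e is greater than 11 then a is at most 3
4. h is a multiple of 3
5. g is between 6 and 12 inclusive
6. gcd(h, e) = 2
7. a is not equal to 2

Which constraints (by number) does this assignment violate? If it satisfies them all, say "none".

1. gcd(4, 14) = 2  ✔
2. 14 = 4*3 + 2, so 4 does not divide 14  ✘
3. e = 14 > 11, so we need a ≤ 3; but a = 4 > 3  ✘
4. 10 = 3*3 + 1, so 3 does not divide 10  ✘
5. g = 14 is outside [6, 12]  ✘
6. gcd(10, 14) = 2  ✔
7. a = 4, and 4 ≠ 2  ✔

The assignment fails constraints 2, 3, 4, 5.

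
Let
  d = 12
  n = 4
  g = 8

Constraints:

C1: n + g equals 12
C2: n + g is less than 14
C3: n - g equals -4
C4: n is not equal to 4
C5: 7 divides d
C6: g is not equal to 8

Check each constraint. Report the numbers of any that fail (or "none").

C1: n + g = 4 + 8 = 12  ✔
C2: n + g = 4 + 8 = 12; 12 < 14  ✔
C3: n - g = 4 - 8 = -4  ✔
C4: n = 4, but 4 is required to differ  ✘
C5: 12 = 7*1 + 5, so 7 does not divide 12  ✘
C6: g = 8, but 8 is required to differ  ✘

The assignment fails constraints 4, 5, 6.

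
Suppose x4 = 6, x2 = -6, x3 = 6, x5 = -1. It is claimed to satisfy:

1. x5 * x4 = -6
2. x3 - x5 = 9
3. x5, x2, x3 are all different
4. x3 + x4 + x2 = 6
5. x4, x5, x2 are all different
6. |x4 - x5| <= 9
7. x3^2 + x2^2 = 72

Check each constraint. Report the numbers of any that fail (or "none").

Violated: 2.

1. x5 * x4 = -1 * 6 = -6  ✓
2. x3 - x5 = 6 - (-1) = 7, not 9  ✗
3. values -1, -6, 6 are pairwise distinct  ✓
4. x3 + x4 + x2 = 6 + 6 + (-6) = 6  ✓
5. values 6, -1, -6 are pairwise distinct  ✓
6. |6 - (-1)| = 7; 7 ≤ 9  ✓
7. x3^2 + x2^2 = 6^2 + (-6)^2 = 36 + 36 = 72  ✓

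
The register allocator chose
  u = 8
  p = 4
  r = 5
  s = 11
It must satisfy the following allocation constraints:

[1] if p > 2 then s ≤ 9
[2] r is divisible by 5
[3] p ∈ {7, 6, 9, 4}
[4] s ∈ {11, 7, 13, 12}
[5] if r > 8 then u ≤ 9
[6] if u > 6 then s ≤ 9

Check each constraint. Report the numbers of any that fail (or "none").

Constraints 1 and 6 are violated.

[1] p = 4 > 2, so we need s ≤ 9; but s = 11 > 9  fails
[2] 5 / 5 = 1, so 5 divides 5  holds
[3] p = 4 is in {7, 6, 9, 4}  holds
[4] s = 11 is in {11, 7, 13, 12}  holds
[5] r = 5, not > 8; antecedent false, conditional vacuously true  holds
[6] u = 8 > 6, so we need s ≤ 9; but s = 11 > 9  fails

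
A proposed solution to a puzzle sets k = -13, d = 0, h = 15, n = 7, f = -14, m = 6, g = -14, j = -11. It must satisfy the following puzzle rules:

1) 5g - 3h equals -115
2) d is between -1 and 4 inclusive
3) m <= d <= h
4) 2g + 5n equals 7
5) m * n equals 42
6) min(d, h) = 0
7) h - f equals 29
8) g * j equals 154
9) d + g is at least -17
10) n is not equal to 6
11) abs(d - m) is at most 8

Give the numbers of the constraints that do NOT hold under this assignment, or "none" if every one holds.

Constraint 3 is violated.

1) 5g - 3h = 5(-14) - 3(15) = -115 — satisfied.
2) d = 0 lies in [-1, 4] — satisfied.
3) values 6, 0, 15; m = 6 is not <= d = 0 — violated.
4) 2g + 5n = 2(-14) + 5(7) = 7 — satisfied.
5) m * n = 6 * 7 = 42 — satisfied.
6) min(0, 15) = 0 — satisfied.
7) h - f = 15 - (-14) = 29 — satisfied.
8) g * j = -14 * (-11) = 154 — satisfied.
9) d + g = 0 + (-14) = -14; -14 ≥ -17 — satisfied.
10) n = 7, and 7 ≠ 6 — satisfied.
11) abs(0 - 6) = 6; 6 ≤ 8 — satisfied.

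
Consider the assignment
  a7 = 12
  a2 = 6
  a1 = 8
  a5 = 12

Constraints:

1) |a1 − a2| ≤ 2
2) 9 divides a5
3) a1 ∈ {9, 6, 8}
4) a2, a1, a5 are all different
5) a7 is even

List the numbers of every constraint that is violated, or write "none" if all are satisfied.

1) |8 − 6| = 2; 2 ≤ 2 — OK.
2) 12 = 9×1 + 3, so 9 does not divide 12 — violated.
3) a1 = 8 is in {9, 6, 8} — OK.
4) values 6, 8, 12 are pairwise distinct — OK.
5) a7 = 12 is even — OK.

The assignment fails constraint 2.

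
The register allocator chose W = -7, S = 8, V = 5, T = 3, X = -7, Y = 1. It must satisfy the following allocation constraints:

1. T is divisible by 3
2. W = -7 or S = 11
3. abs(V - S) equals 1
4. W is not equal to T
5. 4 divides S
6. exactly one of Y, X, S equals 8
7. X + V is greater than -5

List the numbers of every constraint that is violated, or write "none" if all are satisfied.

No — constraint 3 is not satisfied.

1. 3 / 3 = 1, so 3 divides 3 — holds.
2. W = -7 = -7 (first disjunct) — holds.
3. abs(5 - 8) = 3, not 1 — fails.
4. W = -7, T = 3; distinct — holds.
5. 8 / 4 = 2, so 4 divides 8 — holds.
6. Y=1, X=-7, S=8; 1 of them equals 8 — holds.
7. X + V = -7 + 5 = -2; -2 > -5 — holds.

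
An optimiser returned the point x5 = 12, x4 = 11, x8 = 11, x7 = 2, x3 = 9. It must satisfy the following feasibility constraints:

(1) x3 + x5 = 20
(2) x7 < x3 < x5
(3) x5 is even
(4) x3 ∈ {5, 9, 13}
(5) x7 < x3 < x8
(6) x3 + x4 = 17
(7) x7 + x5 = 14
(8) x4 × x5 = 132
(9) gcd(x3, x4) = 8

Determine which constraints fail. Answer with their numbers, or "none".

Constraints 1, 6, and 9 are violated.

(1) x3 + x5 = 9 + 12 = 21, not 20 — does not hold.
(2) values 2 < 9 < 12 — holds.
(3) x5 = 12 is even — holds.
(4) x3 = 9 is in {5, 9, 13} — holds.
(5) values 2 < 9 < 11 — holds.
(6) x3 + x4 = 9 + 11 = 20, not 17 — does not hold.
(7) x7 + x5 = 2 + 12 = 14 — holds.
(8) x4 × x5 = 11 × 12 = 132 — holds.
(9) gcd(9, 11) = 1, not 8 — does not hold.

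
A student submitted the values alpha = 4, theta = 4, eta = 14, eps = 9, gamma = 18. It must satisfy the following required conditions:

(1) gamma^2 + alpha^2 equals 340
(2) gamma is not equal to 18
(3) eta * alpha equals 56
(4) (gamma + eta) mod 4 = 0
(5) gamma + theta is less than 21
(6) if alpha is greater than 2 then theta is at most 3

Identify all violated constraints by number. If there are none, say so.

The assignment fails constraints 2, 5, 6.

(1) gamma^2 + alpha^2 = 18^2 + 4^2 = 324 + 16 = 340 — satisfied.
(2) gamma = 18, but 18 is required to differ — violated.
(3) eta * alpha = 14 * 4 = 56 — satisfied.
(4) gamma + eta = 32; 32 mod 4 = 0 — satisfied.
(5) gamma + theta = 18 + 4 = 22; 22 ≥ 21, bound 21 not met — violated.
(6) alpha = 4 > 2, so we need theta ≤ 3; but theta = 4 > 3 — violated.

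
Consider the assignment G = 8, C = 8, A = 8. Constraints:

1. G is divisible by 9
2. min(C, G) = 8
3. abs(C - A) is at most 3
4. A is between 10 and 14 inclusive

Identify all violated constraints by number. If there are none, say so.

1. 8 = 9*0 + 8, so 9 does not divide 8 — fails.
2. min(8, 8) = 8 — holds.
3. abs(8 - 8) = 0; 0 ≤ 3 — holds.
4. A = 8 is outside [10, 14] — fails.

Violated: 1, 4.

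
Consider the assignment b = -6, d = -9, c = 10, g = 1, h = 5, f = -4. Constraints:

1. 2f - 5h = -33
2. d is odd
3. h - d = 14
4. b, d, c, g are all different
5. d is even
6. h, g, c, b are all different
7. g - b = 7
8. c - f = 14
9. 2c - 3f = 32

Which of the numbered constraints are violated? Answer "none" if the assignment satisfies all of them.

No — constraint 5 is not satisfied.

1. 2f - 5h = 2(-4) - 5(5) = -33 — holds.
2. d = -9 is odd — holds.
3. h - d = 5 - (-9) = 14 — holds.
4. values -6, -9, 10, 1 are pairwise distinct — holds.
5. d = -9 is odd — does not hold.
6. values 5, 1, 10, -6 are pairwise distinct — holds.
7. g - b = 1 - (-6) = 7 — holds.
8. c - f = 10 - (-4) = 14 — holds.
9. 2c - 3f = 2(10) - 3(-4) = 32 — holds.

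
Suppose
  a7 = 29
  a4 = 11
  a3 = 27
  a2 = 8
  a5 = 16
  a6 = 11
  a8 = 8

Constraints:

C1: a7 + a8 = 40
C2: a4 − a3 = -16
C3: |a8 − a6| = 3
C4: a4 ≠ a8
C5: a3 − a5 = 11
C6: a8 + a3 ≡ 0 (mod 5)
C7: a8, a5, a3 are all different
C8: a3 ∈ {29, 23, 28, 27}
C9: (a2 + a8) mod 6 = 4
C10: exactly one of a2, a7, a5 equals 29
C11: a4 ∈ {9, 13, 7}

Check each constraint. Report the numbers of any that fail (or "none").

C1: a7 + a8 = 29 + 8 = 37, not 40 — fails.
C2: a4 − a3 = 11 − 27 = -16 — holds.
C3: |8 − 11| = 3 — holds.
C4: a4 = 11, a8 = 8; distinct — holds.
C5: a3 − a5 = 27 − 16 = 11 — holds.
C6: a8 + a3 = 35; 35 mod 5 = 0 — holds.
C7: values 8, 16, 27 are pairwise distinct — holds.
C8: a3 = 27 is in {29, 23, 28, 27} — holds.
C9: a2 + a8 = 16; 16 mod 6 = 4 — holds.
C10: a2=8, a7=29, a5=16; 1 of them equals 29 — holds.
C11: a4 = 11 is not in {9, 13, 7} — fails.

Constraints 1 and 11 do not hold.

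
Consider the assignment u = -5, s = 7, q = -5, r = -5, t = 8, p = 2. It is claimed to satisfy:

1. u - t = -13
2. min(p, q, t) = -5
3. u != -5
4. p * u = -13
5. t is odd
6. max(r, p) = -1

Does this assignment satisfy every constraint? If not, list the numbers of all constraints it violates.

Constraints 3, 4, 5, 6 do not hold.

1. u - t = -5 - 8 = -13 — OK.
2. min(2, -5, 8) = -5 — OK.
3. u = -5, but -5 is required to differ — violated.
4. p * u = 2 * (-5) = -10, not -13 — violated.
5. t = 8 is even — violated.
6. max(-5, 2) = 2, not -1 — violated.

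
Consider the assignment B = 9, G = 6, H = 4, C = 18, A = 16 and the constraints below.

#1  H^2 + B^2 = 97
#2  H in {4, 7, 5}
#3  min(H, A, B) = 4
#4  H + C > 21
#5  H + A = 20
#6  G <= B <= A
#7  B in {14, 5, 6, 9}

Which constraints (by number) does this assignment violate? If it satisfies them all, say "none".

Yes — all constraints hold.

#1 H^2 + B^2 = 4^2 + 9^2 = 16 + 81 = 97 — holds.
#2 H = 4 is in {4, 7, 5} — holds.
#3 min(4, 16, 9) = 4 — holds.
#4 H + C = 4 + 18 = 22; 22 > 21 — holds.
#5 H + A = 4 + 16 = 20 — holds.
#6 values 6 <= 9 <= 16 — holds.
#7 B = 9 is in {14, 5, 6, 9} — holds.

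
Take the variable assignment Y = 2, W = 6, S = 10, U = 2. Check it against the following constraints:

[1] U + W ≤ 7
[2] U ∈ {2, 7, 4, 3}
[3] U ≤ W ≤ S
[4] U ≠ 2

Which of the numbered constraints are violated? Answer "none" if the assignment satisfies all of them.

Violated: 1 and 4.

[1] U + W = 2 + 6 = 8; 8 > 7, bound 7 not met — does not hold.
[2] U = 2 is in {2, 7, 4, 3} — holds.
[3] values 2 ≤ 6 ≤ 10 — holds.
[4] U = 2, but 2 is required to differ — does not hold.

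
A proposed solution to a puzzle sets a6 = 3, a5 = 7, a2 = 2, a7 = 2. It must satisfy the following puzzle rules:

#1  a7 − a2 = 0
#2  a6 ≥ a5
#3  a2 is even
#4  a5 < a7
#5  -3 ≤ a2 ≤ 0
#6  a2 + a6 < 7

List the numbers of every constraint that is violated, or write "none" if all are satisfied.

Violated: 2, 4, 5.

#1 a7 − a2 = 2 − 2 = 0 — holds.
#2 a6 = 3, a5 = 7; 3 < 7 (want ≥) — fails.
#3 a2 = 2 is even — holds.
#4 a5 = 7, a7 = 2; 7 ≥ 2 (want <) — fails.
#5 a2 = 2 is outside [-3, 0] — fails.
#6 a2 + a6 = 2 + 3 = 5; 5 < 7 — holds.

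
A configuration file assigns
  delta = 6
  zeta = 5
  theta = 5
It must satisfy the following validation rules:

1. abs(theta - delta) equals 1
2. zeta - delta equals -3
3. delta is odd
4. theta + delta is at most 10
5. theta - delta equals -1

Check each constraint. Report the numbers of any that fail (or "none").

1. abs(5 - 6) = 1  OK
2. zeta - delta = 5 - 6 = -1, not -3  FAIL
3. delta = 6 is even  FAIL
4. theta + delta = 5 + 6 = 11; 11 > 10, bound 10 not met  FAIL
5. theta - delta = 5 - 6 = -1  OK

No — constraints 2, 3, and 4 are not satisfied.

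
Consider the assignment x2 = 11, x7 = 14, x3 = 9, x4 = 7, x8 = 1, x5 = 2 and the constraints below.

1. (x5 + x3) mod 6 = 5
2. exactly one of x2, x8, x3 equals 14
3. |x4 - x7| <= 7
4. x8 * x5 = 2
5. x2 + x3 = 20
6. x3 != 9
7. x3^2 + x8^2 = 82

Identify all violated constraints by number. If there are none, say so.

The assignment fails constraints 2 and 6.

1. x5 + x3 = 11; 11 mod 6 = 5 — OK.
2. x2=11, x8=1, x3=9; 0 of them equal 14, not exactly one — violated.
3. |7 - 14| = 7; 7 ≤ 7 — OK.
4. x8 * x5 = 1 * 2 = 2 — OK.
5. x2 + x3 = 11 + 9 = 20 — OK.
6. x3 = 9, but 9 is required to differ — violated.
7. x3^2 + x8^2 = 9^2 + 1^2 = 81 + 1 = 82 — OK.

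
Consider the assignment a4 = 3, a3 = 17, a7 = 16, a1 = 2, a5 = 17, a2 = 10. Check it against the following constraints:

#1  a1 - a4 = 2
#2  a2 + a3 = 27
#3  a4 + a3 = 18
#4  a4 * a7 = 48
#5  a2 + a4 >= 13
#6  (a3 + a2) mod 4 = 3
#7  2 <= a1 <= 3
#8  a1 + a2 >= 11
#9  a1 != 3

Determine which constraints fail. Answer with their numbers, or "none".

#1 a1 - a4 = 2 - 3 = -1, not 2  FAIL
#2 a2 + a3 = 10 + 17 = 27  OK
#3 a4 + a3 = 3 + 17 = 20, not 18  FAIL
#4 a4 * a7 = 3 * 16 = 48  OK
#5 a2 + a4 = 10 + 3 = 13; 13 ≥ 13  OK
#6 a3 + a2 = 27; 27 mod 4 = 3  OK
#7 a1 = 2 lies in [2, 3]  OK
#8 a1 + a2 = 2 + 10 = 12; 12 ≥ 11  OK
#9 a1 = 2, and 2 ≠ 3  OK

Constraints 1 and 3 do not hold.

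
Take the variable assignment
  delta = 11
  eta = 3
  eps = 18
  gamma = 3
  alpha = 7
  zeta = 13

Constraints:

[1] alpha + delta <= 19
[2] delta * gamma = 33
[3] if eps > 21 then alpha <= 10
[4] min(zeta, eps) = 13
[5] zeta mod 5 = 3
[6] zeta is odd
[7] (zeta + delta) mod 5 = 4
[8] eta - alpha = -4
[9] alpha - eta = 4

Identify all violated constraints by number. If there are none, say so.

No violations.

[1] alpha + delta = 7 + 11 = 18; 18 ≤ 19 — holds.
[2] delta * gamma = 11 * 3 = 33 — holds.
[3] eps = 18, not > 21; antecedent false, conditional vacuously true — holds.
[4] min(13, 18) = 13 — holds.
[5] 13 mod 5 = 3 — holds.
[6] zeta = 13 is odd — holds.
[7] zeta + delta = 24; 24 mod 5 = 4 — holds.
[8] eta - alpha = 3 - 7 = -4 — holds.
[9] alpha - eta = 7 - 3 = 4 — holds.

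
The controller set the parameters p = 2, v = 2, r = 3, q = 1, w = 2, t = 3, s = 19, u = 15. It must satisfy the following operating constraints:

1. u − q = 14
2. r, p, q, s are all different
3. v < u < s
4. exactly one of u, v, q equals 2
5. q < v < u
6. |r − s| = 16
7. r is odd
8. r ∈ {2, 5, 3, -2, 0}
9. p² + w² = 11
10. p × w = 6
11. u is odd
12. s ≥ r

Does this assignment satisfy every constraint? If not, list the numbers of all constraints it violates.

1. u − q = 15 − 1 = 14  OK
2. values 3, 2, 1, 19 are pairwise distinct  OK
3. values 2 < 15 < 19  OK
4. u=15, v=2, q=1; 1 of them equals 2  OK
5. values 1 < 2 < 15  OK
6. |3 − 19| = 16  OK
7. r = 3 is odd  OK
8. r = 3 is in {2, 5, 3, -2, 0}  OK
9. p² + w² = 2² + 2² = 4 + 4 = 8, not 11  FAIL
10. p × w = 2 × 2 = 4, not 6  FAIL
11. u = 15 is odd  OK
12. s = 19, r = 3; 19 ≥ 3  OK

Constraints 9 and 10 do not hold.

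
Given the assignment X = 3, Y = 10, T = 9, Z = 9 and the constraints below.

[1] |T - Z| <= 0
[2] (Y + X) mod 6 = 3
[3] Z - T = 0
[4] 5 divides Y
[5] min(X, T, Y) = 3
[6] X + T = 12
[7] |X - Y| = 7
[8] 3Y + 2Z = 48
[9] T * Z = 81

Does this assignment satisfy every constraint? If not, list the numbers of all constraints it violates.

Violated: 2.

[1] |9 - 9| = 0; 0 ≤ 0 — OK.
[2] Y + X = 13; 13 mod 6 = 1, not 3 — violated.
[3] Z - T = 9 - 9 = 0 — OK.
[4] 10 / 5 = 2, so 5 divides 10 — OK.
[5] min(3, 9, 10) = 3 — OK.
[6] X + T = 3 + 9 = 12 — OK.
[7] |3 - 10| = 7 — OK.
[8] 3Y + 2Z = 3(10) + 2(9) = 48 — OK.
[9] T * Z = 9 * 9 = 81 — OK.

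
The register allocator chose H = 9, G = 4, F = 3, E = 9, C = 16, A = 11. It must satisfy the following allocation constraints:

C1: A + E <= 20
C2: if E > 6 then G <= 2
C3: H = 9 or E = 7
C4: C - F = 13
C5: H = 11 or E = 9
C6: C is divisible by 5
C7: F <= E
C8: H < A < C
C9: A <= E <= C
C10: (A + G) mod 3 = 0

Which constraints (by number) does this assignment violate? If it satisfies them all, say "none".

Constraints 2, 6, and 9 are violated.

C1: A + E = 11 + 9 = 20; 20 ≤ 20  ✓
C2: E = 9 > 6, so we need G ≤ 2; but G = 4 > 2  ✗
C3: H = 9 = 9 (first disjunct)  ✓
C4: C - F = 16 - 3 = 13  ✓
C5: H = 9 ≠ 11, but E = 9 = 9 (second disjunct)  ✓
C6: 16 = 5*3 + 1, so 5 does not divide 16  ✗
C7: F = 3, E = 9; 3 ≤ 9  ✓
C8: values 9 < 11 < 16  ✓
C9: values 11, 9, 16; A = 11 is not <= E = 9  ✗
C10: A + G = 15; 15 mod 3 = 0  ✓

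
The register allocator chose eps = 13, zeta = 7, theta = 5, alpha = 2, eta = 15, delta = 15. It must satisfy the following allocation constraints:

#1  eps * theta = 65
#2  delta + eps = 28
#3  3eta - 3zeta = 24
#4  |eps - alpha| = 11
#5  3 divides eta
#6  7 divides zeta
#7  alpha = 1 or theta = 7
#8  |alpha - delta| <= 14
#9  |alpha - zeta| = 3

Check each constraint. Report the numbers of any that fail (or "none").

Constraints 7 and 9 are violated.

#1 eps * theta = 13 * 5 = 65 — OK.
#2 delta + eps = 15 + 13 = 28 — OK.
#3 3eta - 3zeta = 3(15) - 3(7) = 24 — OK.
#4 |13 - 2| = 11 — OK.
#5 15 / 3 = 5, so 3 divides 15 — OK.
#6 7 / 7 = 1, so 7 divides 7 — OK.
#7 alpha = 2 ≠ 1 and theta = 5 ≠ 7; both disjuncts false — violated.
#8 |2 - 15| = 13; 13 ≤ 14 — OK.
#9 |2 - 7| = 5, not 3 — violated.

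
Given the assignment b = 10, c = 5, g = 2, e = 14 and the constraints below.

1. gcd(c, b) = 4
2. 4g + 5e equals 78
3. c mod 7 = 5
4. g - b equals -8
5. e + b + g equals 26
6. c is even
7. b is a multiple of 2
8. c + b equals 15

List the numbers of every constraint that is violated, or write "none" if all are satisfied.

Violated: 1 and 6.

1. gcd(5, 10) = 5, not 4  FAIL
2. 4g + 5e = 4(2) + 5(14) = 78  OK
3. 5 mod 7 = 5  OK
4. g - b = 2 - 10 = -8  OK
5. e + b + g = 14 + 10 + 2 = 26  OK
6. c = 5 is odd  FAIL
7. 10 / 2 = 5, so 2 divides 10  OK
8. c + b = 5 + 10 = 15  OK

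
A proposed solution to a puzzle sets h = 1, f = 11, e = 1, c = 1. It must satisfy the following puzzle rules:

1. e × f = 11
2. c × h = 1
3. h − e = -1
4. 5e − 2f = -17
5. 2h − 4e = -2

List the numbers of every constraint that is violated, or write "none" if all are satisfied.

Constraint 3 does not hold.

1. e × f = 1 × 11 = 11 — holds.
2. c × h = 1 × 1 = 1 — holds.
3. h − e = 1 − 1 = 0, not -1 — does not hold.
4. 5e − 2f = 5(1) − 2(11) = -17 — holds.
5. 2h − 4e = 2(1) − 4(1) = -2 — holds.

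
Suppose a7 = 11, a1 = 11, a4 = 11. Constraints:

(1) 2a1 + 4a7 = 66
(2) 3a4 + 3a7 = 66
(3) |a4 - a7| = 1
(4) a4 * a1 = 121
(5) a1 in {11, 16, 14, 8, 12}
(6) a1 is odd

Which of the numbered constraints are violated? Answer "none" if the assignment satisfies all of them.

Constraint 3 does not hold.

(1) 2a1 + 4a7 = 2(11) + 4(11) = 66  holds
(2) 3a4 + 3a7 = 3(11) + 3(11) = 66  holds
(3) |11 - 11| = 0, not 1  fails
(4) a4 * a1 = 11 * 11 = 121  holds
(5) a1 = 11 is in {11, 16, 14, 8, 12}  holds
(6) a1 = 11 is odd  holds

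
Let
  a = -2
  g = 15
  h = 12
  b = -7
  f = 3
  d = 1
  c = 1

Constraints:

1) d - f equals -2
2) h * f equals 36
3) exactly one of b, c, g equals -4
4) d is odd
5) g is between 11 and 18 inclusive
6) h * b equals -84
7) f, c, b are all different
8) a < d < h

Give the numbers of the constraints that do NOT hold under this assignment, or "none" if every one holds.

1) d - f = 1 - 3 = -2 — OK.
2) h * f = 12 * 3 = 36 — OK.
3) b=-7, c=1, g=15; 0 of them equal -4, not exactly one — violated.
4) d = 1 is odd — OK.
5) g = 15 lies in [11, 18] — OK.
6) h * b = 12 * (-7) = -84 — OK.
7) values 3, 1, -7 are pairwise distinct — OK.
8) values -2 < 1 < 12 — OK.

The assignment fails constraint 3.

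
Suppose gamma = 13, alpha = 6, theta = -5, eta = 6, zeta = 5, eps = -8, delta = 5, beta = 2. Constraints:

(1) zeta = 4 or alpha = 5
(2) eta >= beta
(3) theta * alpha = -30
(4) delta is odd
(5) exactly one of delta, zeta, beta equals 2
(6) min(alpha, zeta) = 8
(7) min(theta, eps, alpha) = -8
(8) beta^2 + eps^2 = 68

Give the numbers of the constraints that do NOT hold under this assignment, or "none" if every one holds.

Constraints 1, 6 are violated.

(1) zeta = 5 ≠ 4 and alpha = 6 ≠ 5; both disjuncts false  ✗
(2) eta = 6, beta = 2; 6 ≥ 2  ✓
(3) theta * alpha = -5 * 6 = -30  ✓
(4) delta = 5 is odd  ✓
(5) delta=5, zeta=5, beta=2; 1 of them equals 2  ✓
(6) min(6, 5) = 5, not 8  ✗
(7) min(-5, -8, 6) = -8  ✓
(8) beta^2 + eps^2 = 2^2 + (-8)^2 = 4 + 64 = 68  ✓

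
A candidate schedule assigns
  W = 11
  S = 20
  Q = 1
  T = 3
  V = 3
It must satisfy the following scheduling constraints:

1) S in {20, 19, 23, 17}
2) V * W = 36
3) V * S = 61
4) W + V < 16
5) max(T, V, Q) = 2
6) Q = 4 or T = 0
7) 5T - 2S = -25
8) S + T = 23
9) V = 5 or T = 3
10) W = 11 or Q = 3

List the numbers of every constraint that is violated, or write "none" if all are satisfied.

1) S = 20 is in {20, 19, 23, 17} — OK.
2) V * W = 3 * 11 = 33, not 36 — violated.
3) V * S = 3 * 20 = 60, not 61 — violated.
4) W + V = 11 + 3 = 14; 14 < 16 — OK.
5) max(3, 3, 1) = 3, not 2 — violated.
6) Q = 1 ≠ 4 and T = 3 ≠ 0; both disjuncts false — violated.
7) 5T - 2S = 5(3) - 2(20) = -25 — OK.
8) S + T = 20 + 3 = 23 — OK.
9) V = 3 ≠ 5, but T = 3 = 3 (second disjunct) — OK.
10) W = 11 = 11 (first disjunct) — OK.

Constraints 2, 3, 5, 6 are violated.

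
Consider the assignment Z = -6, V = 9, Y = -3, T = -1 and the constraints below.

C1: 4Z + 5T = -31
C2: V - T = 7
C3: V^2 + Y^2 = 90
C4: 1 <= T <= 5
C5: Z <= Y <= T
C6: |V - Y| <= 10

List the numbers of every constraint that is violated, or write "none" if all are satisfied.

The assignment fails constraints 1, 2, 4, and 6.

C1: 4Z + 5T = 4(-6) + 5(-1) = -29, not -31  ✗
C2: V - T = 9 - (-1) = 10, not 7  ✗
C3: V^2 + Y^2 = 9^2 + (-3)^2 = 81 + 9 = 90  ✓
C4: T = -1 is outside [1, 5]  ✗
C5: values -6 <= -3 <= -1  ✓
C6: |9 - (-3)| = 12; 12 > 10, exceeds bound 10  ✗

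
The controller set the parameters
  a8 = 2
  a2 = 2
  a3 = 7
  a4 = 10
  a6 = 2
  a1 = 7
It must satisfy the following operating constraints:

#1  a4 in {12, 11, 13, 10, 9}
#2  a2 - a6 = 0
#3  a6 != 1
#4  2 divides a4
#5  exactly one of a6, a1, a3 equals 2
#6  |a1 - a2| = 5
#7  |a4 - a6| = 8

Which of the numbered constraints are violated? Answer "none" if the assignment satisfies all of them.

Yes — all constraints hold.

#1 a4 = 10 is in {12, 11, 13, 10, 9}  ✓
#2 a2 - a6 = 2 - 2 = 0  ✓
#3 a6 = 2, and 2 ≠ 1  ✓
#4 10 / 2 = 5, so 2 divides 10  ✓
#5 a6=2, a1=7, a3=7; 1 of them equals 2  ✓
#6 |7 - 2| = 5  ✓
#7 |10 - 2| = 8  ✓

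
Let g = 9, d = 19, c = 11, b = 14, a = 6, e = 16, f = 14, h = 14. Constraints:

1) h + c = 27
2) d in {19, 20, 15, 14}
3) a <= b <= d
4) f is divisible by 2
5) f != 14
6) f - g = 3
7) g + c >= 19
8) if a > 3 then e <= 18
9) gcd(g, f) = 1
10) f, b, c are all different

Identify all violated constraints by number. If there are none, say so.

1) h + c = 14 + 11 = 25, not 27  FAIL
2) d = 19 is in {19, 20, 15, 14}  OK
3) values 6 <= 14 <= 19  OK
4) 14 / 2 = 7, so 2 divides 14  OK
5) f = 14, but 14 is required to differ  FAIL
6) f - g = 14 - 9 = 5, not 3  FAIL
7) g + c = 9 + 11 = 20; 20 ≥ 19  OK
8) a = 6 > 3, so we need e ≤ 18; e = 16 ≤ 18  OK
9) gcd(9, 14) = 1  OK
10) f = b = 14, not all different  FAIL

No — constraints 1, 5, 6, and 10 are not satisfied.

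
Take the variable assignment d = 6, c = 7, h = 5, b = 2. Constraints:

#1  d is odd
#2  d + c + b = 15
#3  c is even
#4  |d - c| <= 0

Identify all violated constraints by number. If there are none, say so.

Constraints 1, 3, 4 do not hold.

#1 d = 6 is even  ✘
#2 d + c + b = 6 + 7 + 2 = 15  ✔
#3 c = 7 is odd  ✘
#4 |6 - 7| = 1; 1 > 0, exceeds bound 0  ✘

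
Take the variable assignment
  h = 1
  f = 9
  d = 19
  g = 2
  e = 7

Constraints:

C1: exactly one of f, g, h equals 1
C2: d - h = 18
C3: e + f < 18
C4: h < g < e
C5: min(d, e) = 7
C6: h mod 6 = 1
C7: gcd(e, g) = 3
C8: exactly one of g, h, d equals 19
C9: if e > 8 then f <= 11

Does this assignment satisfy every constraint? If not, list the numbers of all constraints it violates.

C1: f=9, g=2, h=1; 1 of them equals 1  ✓
C2: d - h = 19 - 1 = 18  ✓
C3: e + f = 7 + 9 = 16; 16 < 18  ✓
C4: values 1 < 2 < 7  ✓
C5: min(19, 7) = 7  ✓
C6: 1 mod 6 = 1  ✓
C7: gcd(7, 2) = 1, not 3  ✗
C8: g=2, h=1, d=19; 1 of them equals 19  ✓
C9: e = 7, not > 8; antecedent false, conditional vacuously true  ✓

Constraint 7 is violated.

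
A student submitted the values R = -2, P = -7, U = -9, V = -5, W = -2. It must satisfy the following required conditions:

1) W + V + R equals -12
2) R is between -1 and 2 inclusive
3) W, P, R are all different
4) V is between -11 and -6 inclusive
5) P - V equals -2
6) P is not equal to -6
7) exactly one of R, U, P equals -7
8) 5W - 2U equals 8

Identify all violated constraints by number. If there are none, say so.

1) W + V + R = -2 + (-5) + (-2) = -9, not -12  false
2) R = -2 is outside [-1, 2]  false
3) W = R = -2, not all different  false
4) V = -5 is outside [-11, -6]  false
5) P - V = -7 - (-5) = -2  true
6) P = -7, and -7 ≠ -6  true
7) R=-2, U=-9, P=-7; 1 of them equals -7  true
8) 5W - 2U = 5(-2) - 2(-9) = 8  true

No — constraints 1, 2, 3, and 4 are not satisfied.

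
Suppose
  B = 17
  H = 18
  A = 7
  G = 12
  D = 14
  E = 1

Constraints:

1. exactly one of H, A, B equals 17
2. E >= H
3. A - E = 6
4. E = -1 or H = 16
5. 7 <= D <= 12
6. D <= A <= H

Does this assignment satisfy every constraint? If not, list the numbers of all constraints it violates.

1. H=18, A=7, B=17; 1 of them equals 17  OK
2. E = 1, H = 18; 1 < 18 (want ≥)  FAIL
3. A - E = 7 - 1 = 6  OK
4. E = 1 ≠ -1 and H = 18 ≠ 16; both disjuncts false  FAIL
5. D = 14 is outside [7, 12]  FAIL
6. values 14, 7, 18; D = 14 is not <= A = 7  FAIL

Constraints 2, 4, 5, and 6 do not hold.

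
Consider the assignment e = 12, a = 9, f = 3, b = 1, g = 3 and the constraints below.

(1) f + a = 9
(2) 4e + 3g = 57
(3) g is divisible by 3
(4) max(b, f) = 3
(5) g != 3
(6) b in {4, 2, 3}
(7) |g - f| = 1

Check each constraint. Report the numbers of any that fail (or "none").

Constraints 1, 5, 6, and 7 do not hold.

(1) f + a = 3 + 9 = 12, not 9 — fails.
(2) 4e + 3g = 4(12) + 3(3) = 57 — holds.
(3) 3 / 3 = 1, so 3 divides 3 — holds.
(4) max(1, 3) = 3 — holds.
(5) g = 3, but 3 is required to differ — fails.
(6) b = 1 is not in {4, 2, 3} — fails.
(7) |3 - 3| = 0, not 1 — fails.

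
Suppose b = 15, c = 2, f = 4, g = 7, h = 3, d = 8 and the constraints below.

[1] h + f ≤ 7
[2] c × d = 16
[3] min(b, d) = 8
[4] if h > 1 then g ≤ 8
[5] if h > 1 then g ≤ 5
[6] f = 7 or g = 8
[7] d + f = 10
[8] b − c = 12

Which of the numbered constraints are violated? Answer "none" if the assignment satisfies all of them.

No — constraints 5, 6, 7, and 8 are not satisfied.

[1] h + f = 3 + 4 = 7; 7 ≤ 7  holds
[2] c × d = 2 × 8 = 16  holds
[3] min(15, 8) = 8  holds
[4] h = 3 > 1, so we need g ≤ 8; g = 7 ≤ 8  holds
[5] h = 3 > 1, so we need g ≤ 5; but g = 7 > 5  fails
[6] f = 4 ≠ 7 and g = 7 ≠ 8; both disjuncts false  fails
[7] d + f = 8 + 4 = 12, not 10  fails
[8] b − c = 15 − 2 = 13, not 12  fails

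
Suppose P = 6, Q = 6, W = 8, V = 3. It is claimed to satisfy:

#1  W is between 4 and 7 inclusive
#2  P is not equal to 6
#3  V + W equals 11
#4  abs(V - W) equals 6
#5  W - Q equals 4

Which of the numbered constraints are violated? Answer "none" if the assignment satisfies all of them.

The assignment fails constraints 1, 2, 4, 5.

#1 W = 8 is outside [4, 7] — violated.
#2 P = 6, but 6 is required to differ — violated.
#3 V + W = 3 + 8 = 11 — OK.
#4 abs(3 - 8) = 5, not 6 — violated.
#5 W - Q = 8 - 6 = 2, not 4 — violated.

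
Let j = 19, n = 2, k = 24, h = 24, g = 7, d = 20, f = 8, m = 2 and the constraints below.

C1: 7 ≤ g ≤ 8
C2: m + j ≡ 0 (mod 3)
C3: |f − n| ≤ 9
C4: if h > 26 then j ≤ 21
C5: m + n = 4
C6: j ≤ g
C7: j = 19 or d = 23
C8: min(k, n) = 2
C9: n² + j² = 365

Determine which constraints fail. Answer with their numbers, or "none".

The assignment fails constraint 6.

C1: g = 7 lies in [7, 8] — OK.
C2: m + j = 21; 21 mod 3 = 0 — OK.
C3: |8 − 2| = 6; 6 ≤ 9 — OK.
C4: h = 24, not > 26; antecedent false, conditional vacuously true — OK.
C5: m + n = 2 + 2 = 4 — OK.
C6: j = 19, g = 7; 19 > 7 (want ≤) — violated.
C7: j = 19 = 19 (first disjunct) — OK.
C8: min(24, 2) = 2 — OK.
C9: n² + j² = 2² + 19² = 4 + 361 = 365 — OK.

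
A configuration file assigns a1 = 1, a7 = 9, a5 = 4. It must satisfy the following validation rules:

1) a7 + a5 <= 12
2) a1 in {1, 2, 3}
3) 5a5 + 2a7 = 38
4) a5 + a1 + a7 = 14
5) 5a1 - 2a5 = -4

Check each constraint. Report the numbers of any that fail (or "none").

Constraints 1, 5 do not hold.

1) a7 + a5 = 9 + 4 = 13; 13 > 12, bound 12 not met — violated.
2) a1 = 1 is in {1, 2, 3} — satisfied.
3) 5a5 + 2a7 = 5(4) + 2(9) = 38 — satisfied.
4) a5 + a1 + a7 = 4 + 1 + 9 = 14 — satisfied.
5) 5a1 - 2a5 = 5(1) - 2(4) = -3, not -4 — violated.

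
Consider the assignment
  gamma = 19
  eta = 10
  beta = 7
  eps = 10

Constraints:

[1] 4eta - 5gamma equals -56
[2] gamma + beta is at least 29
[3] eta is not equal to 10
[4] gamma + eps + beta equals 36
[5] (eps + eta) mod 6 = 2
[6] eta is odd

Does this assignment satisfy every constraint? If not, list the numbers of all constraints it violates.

[1] 4eta - 5gamma = 4(10) - 5(19) = -55, not -56 — fails.
[2] gamma + beta = 19 + 7 = 26; 26 < 29, bound 29 not met — fails.
[3] eta = 10, but 10 is required to differ — fails.
[4] gamma + eps + beta = 19 + 10 + 7 = 36 — holds.
[5] eps + eta = 20; 20 mod 6 = 2 — holds.
[6] eta = 10 is even — fails.

Violated: 1, 2, 3, and 6.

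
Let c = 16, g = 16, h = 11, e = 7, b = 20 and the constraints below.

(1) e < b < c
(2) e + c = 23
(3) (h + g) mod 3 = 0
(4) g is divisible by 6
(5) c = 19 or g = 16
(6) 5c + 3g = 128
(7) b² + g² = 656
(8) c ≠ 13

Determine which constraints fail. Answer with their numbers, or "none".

(1) values 7, 20, 16; b = 20 is not < c = 16  false
(2) e + c = 7 + 16 = 23  true
(3) h + g = 27; 27 mod 3 = 0  true
(4) 16 = 6×2 + 4, so 6 does not divide 16  false
(5) c = 16 ≠ 19, but g = 16 = 16 (second disjunct)  true
(6) 5c + 3g = 5(16) + 3(16) = 128  true
(7) b² + g² = 20² + 16² = 400 + 256 = 656  true
(8) c = 16, and 16 ≠ 13  true

Constraints 1, 4 do not hold.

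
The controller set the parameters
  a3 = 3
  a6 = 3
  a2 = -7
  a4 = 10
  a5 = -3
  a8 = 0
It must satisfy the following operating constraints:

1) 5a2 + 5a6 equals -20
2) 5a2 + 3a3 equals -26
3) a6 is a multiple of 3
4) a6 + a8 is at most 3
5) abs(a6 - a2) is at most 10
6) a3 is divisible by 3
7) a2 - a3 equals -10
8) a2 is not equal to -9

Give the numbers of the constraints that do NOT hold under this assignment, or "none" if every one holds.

1) 5a2 + 5a6 = 5(-7) + 5(3) = -20 — OK.
2) 5a2 + 3a3 = 5(-7) + 3(3) = -26 — OK.
3) 3 / 3 = 1, so 3 divides 3 — OK.
4) a6 + a8 = 3 + 0 = 3; 3 ≤ 3 — OK.
5) abs(3 - (-7)) = 10; 10 ≤ 10 — OK.
6) 3 / 3 = 1, so 3 divides 3 — OK.
7) a2 - a3 = -7 - 3 = -10 — OK.
8) a2 = -7, and -7 ≠ -9 — OK.

Yes — all constraints hold.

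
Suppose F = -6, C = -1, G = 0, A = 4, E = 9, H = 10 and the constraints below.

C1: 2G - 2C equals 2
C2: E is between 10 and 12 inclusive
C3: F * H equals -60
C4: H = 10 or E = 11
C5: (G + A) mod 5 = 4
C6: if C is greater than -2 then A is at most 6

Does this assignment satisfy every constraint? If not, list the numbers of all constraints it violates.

C1: 2G - 2C = 2(0) - 2(-1) = 2  yes
C2: E = 9 is outside [10, 12]  no
C3: F * H = -6 * 10 = -60  yes
C4: H = 10 = 10 (first disjunct)  yes
C5: G + A = 4; 4 mod 5 = 4  yes
C6: C = -1 > -2, so we need A ≤ 6; A = 4 ≤ 6  yes

Violated: 2.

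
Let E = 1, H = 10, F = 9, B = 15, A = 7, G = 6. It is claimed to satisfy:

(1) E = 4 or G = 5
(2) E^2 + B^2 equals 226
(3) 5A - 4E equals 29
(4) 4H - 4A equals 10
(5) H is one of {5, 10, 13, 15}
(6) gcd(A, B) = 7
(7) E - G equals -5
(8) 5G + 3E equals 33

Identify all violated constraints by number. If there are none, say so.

(1) E = 1 ≠ 4 and G = 6 ≠ 5; both disjuncts false — fails.
(2) E^2 + B^2 = 1^2 + 15^2 = 1 + 225 = 226 — holds.
(3) 5A - 4E = 5(7) - 4(1) = 31, not 29 — fails.
(4) 4H - 4A = 4(10) - 4(7) = 12, not 10 — fails.
(5) H = 10 is in {5, 10, 13, 15} — holds.
(6) gcd(7, 15) = 1, not 7 — fails.
(7) E - G = 1 - 6 = -5 — holds.
(8) 5G + 3E = 5(6) + 3(1) = 33 — holds.

The assignment fails constraints 1, 3, 4, and 6.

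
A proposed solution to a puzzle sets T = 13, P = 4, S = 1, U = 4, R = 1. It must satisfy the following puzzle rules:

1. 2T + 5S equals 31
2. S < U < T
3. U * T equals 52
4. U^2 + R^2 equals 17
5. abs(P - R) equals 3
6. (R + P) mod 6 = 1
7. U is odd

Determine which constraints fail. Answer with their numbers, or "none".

1. 2T + 5S = 2(13) + 5(1) = 31  ✔
2. values 1 < 4 < 13  ✔
3. U * T = 4 * 13 = 52  ✔
4. U^2 + R^2 = 4^2 + 1^2 = 16 + 1 = 17  ✔
5. abs(4 - 1) = 3  ✔
6. R + P = 5; 5 mod 6 = 5, not 1  ✘
7. U = 4 is even  ✘

Constraints 6 and 7 do not hold.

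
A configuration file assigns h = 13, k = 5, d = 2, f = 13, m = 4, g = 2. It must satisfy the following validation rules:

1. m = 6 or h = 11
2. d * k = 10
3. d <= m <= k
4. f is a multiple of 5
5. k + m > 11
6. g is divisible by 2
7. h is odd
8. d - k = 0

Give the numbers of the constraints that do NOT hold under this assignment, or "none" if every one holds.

The assignment fails constraints 1, 4, 5, 8.

1. m = 4 ≠ 6 and h = 13 ≠ 11; both disjuncts false — violated.
2. d * k = 2 * 5 = 10 — satisfied.
3. values 2 <= 4 <= 5 — satisfied.
4. 13 = 5*2 + 3, so 5 does not divide 13 — violated.
5. k + m = 5 + 4 = 9; 9 ≤ 11, bound 11 not met — violated.
6. 2 / 2 = 1, so 2 divides 2 — satisfied.
7. h = 13 is odd — satisfied.
8. d - k = 2 - 5 = -3, not 0 — violated.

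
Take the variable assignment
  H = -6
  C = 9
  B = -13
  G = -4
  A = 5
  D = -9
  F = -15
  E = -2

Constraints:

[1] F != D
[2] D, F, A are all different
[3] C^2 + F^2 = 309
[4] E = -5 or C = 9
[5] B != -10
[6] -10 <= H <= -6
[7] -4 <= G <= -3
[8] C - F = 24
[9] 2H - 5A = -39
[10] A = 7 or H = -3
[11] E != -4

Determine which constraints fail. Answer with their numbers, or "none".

No — constraints 3, 9, and 10 are not satisfied.

[1] F = -15, D = -9; distinct  true
[2] values -9, -15, 5 are pairwise distinct  true
[3] C^2 + F^2 = 9^2 + (-15)^2 = 81 + 225 = 306, not 309  false
[4] E = -2 ≠ -5, but C = 9 = 9 (second disjunct)  true
[5] B = -13, and -13 ≠ -10  true
[6] H = -6 lies in [-10, -6]  true
[7] G = -4 lies in [-4, -3]  true
[8] C - F = 9 - (-15) = 24  true
[9] 2H - 5A = 2(-6) - 5(5) = -37, not -39  false
[10] A = 5 ≠ 7 and H = -6 ≠ -3; both disjuncts false  false
[11] E = -2, and -2 ≠ -4  true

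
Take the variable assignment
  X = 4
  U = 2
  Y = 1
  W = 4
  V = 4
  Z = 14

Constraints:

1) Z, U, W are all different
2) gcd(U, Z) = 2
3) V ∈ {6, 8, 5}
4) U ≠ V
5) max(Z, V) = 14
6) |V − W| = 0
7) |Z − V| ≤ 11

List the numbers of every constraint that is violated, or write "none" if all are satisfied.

1) values 14, 2, 4 are pairwise distinct — holds.
2) gcd(2, 14) = 2 — holds.
3) V = 4 is not in {6, 8, 5} — fails.
4) U = 2, V = 4; distinct — holds.
5) max(14, 4) = 14 — holds.
6) |4 − 4| = 0 — holds.
7) |14 − 4| = 10; 10 ≤ 11 — holds.

Constraint 3 does not hold.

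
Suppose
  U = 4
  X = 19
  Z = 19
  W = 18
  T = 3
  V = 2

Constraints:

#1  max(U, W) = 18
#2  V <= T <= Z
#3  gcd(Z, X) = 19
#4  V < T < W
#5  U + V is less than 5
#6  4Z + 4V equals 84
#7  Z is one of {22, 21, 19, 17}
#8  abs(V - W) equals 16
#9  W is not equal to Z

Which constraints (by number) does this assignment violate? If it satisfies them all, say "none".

Violated: 5.

#1 max(4, 18) = 18  true
#2 values 2 <= 3 <= 19  true
#3 gcd(19, 19) = 19  true
#4 values 2 < 3 < 18  true
#5 U + V = 4 + 2 = 6; 6 ≥ 5, bound 5 not met  false
#6 4Z + 4V = 4(19) + 4(2) = 84  true
#7 Z = 19 is in {22, 21, 19, 17}  true
#8 abs(2 - 18) = 16  true
#9 W = 18, Z = 19; distinct  true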